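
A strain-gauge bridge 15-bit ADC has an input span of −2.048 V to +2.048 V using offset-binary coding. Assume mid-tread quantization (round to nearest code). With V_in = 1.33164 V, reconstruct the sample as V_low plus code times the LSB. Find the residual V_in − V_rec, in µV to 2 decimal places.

15.00 µV

LSB = 4.096/2^15 = 125.00 µV.
(V_in − V_low)/LSB = (1.33164 − (−2.048))/0.000125 = 27037.1200 → code 27037 (round).
Reconstructed: 1.331625 V.
V_in − V_rec = 1.5e-05 V = 15.00 µV.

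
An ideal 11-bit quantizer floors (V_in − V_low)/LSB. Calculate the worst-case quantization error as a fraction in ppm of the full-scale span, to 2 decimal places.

488.28 ppm

Truncating → worst-case error = 1 LSB = V_FS/2^11, so 1e+06/2048 = 488.281 ppm of full scale.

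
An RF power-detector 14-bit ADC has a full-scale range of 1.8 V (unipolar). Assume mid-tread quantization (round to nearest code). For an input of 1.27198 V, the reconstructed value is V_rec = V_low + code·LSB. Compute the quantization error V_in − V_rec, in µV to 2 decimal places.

LSB = 1.8/2^14 = 109.86 µV.
(1.27198 − 0)/0.000109863 = 11577.8446; round gives code 11578.
Reconstructed: 1.2719971 V.
Error = 1.27198 − 1.2719971 = -1.70703e-05 V = -17.07 µV.

-17.07 µV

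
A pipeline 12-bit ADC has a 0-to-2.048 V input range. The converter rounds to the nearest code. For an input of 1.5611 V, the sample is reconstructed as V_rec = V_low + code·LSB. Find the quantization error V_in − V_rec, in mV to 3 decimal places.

0.100 mV

LSB = 2.048/2^12 = 0.500 mV.
(V_in − V_low)/LSB = (1.5611 − 0)/0.0005 = 3122.2000 → code 3122 (round).
Reconstructed: 1.561 V.
V_in − V_rec = 0.0001 V = 0.100 mV.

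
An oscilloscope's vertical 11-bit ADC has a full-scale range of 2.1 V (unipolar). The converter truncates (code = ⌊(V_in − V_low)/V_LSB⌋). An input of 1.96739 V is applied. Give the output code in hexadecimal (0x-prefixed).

LSB = 2.1 V / 2048 = 1.025 mV.
Input sits at 1918.674 steps above V_low.
So the output code is 1918.
In hexadecimal (0x-prefixed): 0x77E.

code 0x77E (decimal 1918)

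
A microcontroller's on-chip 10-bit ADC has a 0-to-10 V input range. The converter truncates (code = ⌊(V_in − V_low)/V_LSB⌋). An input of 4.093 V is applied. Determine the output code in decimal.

code 419

LSB = 10 V / 1024 = 9.766 mV.
(4.093 − 0) / 0.00976562 = 419.123 LSBs.
⌊·⌋(419.123) = 419.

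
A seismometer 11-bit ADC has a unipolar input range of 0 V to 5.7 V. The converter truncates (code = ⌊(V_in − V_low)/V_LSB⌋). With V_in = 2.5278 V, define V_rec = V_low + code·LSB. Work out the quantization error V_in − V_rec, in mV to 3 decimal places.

0.652 mV

Step size: 5.7 V ÷ 2^11 = 2.783 mV.
(V_in − V_low)/LSB = (2.5278 − 0)/0.0027832 = 908.2341 → code 908 (floor).
V_rec = 0 + 908·0.0027832 = 2.5271484 V.
Error = 2.5278 − 2.5271484 = 0.000651563 V = 0.652 mV.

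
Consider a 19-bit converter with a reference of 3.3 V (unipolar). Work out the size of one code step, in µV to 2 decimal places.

6.29 µV

Full-scale span = 3.3 V.
LSB = 3.3 / 2^19 = 3.3 / 524288 = 6.29425e-06 V = 6.29 µV.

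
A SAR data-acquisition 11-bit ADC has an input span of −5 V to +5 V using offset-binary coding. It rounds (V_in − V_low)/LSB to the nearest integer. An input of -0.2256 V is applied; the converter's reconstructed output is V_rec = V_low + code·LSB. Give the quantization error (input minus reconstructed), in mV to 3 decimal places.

Step size: 10 V ÷ 2^11 = 4.883 mV.
Scaled input = 977.7971 LSBs, so code = 978.
V_rec = (−5) + 978·0.00488281 = -0.22460938 V.
V_in − V_rec = -0.000990625 V = -0.991 mV.

-0.991 mV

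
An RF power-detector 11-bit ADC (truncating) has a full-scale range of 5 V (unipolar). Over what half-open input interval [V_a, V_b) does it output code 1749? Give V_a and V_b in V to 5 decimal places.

LSB = 5/2^11 = 2.441 mV.
V_a = V_low + 1749·LSB = 4.27002 V; V_b = V_low + 1750·LSB = 4.27246 V.

[4.27002 V, 4.27246 V)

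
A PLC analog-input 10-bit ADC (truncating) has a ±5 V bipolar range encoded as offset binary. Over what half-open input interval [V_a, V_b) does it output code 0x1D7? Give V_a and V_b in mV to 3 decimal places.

LSB = 10/2^10 = 9.766 mV.
Code 0x1D7 = 471 decimal.
V_a = V_low + 471·LSB = -0.400391 V; V_b = V_low + 472·LSB = -0.390625 V.

[-400.391 mV, -390.625 mV)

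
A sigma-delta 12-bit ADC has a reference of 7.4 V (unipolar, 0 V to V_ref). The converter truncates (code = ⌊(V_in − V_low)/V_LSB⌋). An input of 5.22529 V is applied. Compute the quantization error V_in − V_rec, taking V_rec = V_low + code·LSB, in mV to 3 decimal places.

LSB = 7.4/2^12 = 1.807 mV.
Scaled input = 2892.2686 LSBs, so code = 2892.
Reconstructed: 5.2248047 V.
Difference: 0.000485313 V → 0.485 mV.

0.485 mV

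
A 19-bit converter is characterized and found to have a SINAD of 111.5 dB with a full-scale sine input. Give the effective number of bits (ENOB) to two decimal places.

18.23 bits

ENOB = (SINAD − 1.76) / 6.02 = (111.5 − 1.76)/6.02 = 18.229.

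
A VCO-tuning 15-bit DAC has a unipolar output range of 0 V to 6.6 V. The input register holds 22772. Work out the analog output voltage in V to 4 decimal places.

4.5866 V

LSB = 6.6 V / 2^15 = 201.42 µV.
V_out = 0 + 22772 × 0.000201416 V = 4.58665 V.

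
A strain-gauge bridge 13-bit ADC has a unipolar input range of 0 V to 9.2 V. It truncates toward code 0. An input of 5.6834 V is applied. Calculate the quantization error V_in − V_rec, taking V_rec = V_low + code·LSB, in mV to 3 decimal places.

One LSB is 9.2 V / 8192 = 1.123 mV.
(5.6834 − 0)/0.00112305 = 5060.6970; ⌊·⌋ gives code 5060.
Reconstructed: 5.6826172 V.
Error = 5.6834 − 5.6826172 = 0.000782812 V = 0.783 mV.

0.783 mV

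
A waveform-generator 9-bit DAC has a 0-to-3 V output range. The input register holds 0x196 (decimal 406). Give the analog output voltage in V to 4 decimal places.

2.3789 V

LSB = 3 V / 2^9 = 5.859 mV.
Code 0x196 = 406 decimal.
V_out = 0 + 406 × 0.00585938 V = 2.37891 V.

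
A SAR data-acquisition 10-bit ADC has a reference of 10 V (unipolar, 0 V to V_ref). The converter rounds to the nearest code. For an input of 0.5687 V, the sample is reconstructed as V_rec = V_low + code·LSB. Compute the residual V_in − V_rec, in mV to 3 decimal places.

2.294 mV

LSB = 10/2^10 = 9.766 mV.
Scaled input = 58.2349 LSBs, so code = 58.
Code 58 maps back to 0 + 58×0.00976562 V = 0.56640625 V.
Error = 0.5687 − 0.56640625 = 0.00229375 V = 2.294 mV.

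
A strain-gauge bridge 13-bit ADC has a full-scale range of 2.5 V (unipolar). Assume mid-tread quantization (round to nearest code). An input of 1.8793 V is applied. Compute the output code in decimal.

LSB = 2.5 V / 8192 = 305.18 µV.
(V_in − V_low)/LSB = (1.8793 − 0) / 0.000305176 = 6158.090.
round(6158.090) = 6158.

code 6158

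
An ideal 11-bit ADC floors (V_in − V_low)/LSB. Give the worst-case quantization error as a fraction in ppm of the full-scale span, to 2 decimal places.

488.28 ppm

Truncating → worst-case error = 1 LSB = V_FS/2^11, so 1e+06/2048 = 488.281 ppm of full scale.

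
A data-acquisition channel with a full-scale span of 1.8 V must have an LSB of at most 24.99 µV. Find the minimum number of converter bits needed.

17 bits

Number of steps required ≥ 1.8 V / 24.99 µV = 72028.81.
Need 2^N ≥ 72028.81; 2^16 = 65536, 2^17 = 131072.
Minimum N = 17.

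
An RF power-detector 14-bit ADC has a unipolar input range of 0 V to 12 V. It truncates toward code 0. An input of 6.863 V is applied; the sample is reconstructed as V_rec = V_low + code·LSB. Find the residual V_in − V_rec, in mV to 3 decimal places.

LSB = 12/2^14 = 0.732 mV.
Scaled input = 9370.2827 LSBs, so code = 9370.
Reconstructed: 6.862793 V.
Error = 6.863 − 6.862793 = 0.000207031 V = 0.207 mV.

0.207 mV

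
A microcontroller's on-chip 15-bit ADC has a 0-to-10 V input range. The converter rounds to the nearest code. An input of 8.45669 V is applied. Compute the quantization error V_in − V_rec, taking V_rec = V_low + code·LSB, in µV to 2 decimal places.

-36.07 µV

One LSB is 10 V / 32768 = 305.18 µV.
(8.45669 − 0)/0.000305176 = 27710.8818; round gives code 27711.
Code 27711 maps back to 0 + 27711×0.000305176 V = 8.4567261 V.
Error = 8.45669 − 8.4567261 = -3.60742e-05 V = -36.07 µV.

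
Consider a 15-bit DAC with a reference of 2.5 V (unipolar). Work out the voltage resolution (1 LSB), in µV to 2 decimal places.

76.29 µV

Full-scale span = 2.5 V.
LSB = 2.5 / 2^15 = 2.5 / 32768 = 7.62939e-05 V = 76.29 µV.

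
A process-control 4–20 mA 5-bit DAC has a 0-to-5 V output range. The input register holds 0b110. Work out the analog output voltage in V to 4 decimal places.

LSB = 5 V / 2^5 = 156.250 mV.
Code 0b110 = 6 decimal.
V_out = 0 + 6 × 0.15625 V = 0.9375 V.

0.9375 V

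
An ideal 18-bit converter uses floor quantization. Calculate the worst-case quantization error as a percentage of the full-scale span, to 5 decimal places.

0.00038 %

Truncating → worst-case error = 1 LSB = V_FS/2^18, so 100/262144 = 0.00038147 % of full scale.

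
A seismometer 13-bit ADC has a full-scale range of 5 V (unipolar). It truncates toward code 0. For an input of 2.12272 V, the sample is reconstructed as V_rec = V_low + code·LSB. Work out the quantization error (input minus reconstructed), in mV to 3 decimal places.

LSB = 5/2^13 = 0.610 mV.
(V_in − V_low)/LSB = (2.12272 − 0)/0.000610352 = 3477.8644 → code 3477 (floor).
Code 3477 maps back to 0 + 3477×0.000610352 V = 2.1221924 V.
Error = 2.12272 − 2.1221924 = 0.000527617 V = 0.528 mV.

0.528 mV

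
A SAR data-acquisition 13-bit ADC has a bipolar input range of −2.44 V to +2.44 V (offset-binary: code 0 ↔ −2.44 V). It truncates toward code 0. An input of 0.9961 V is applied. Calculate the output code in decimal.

code 5768

Full-scale span = 4.88 V; LSB = 4.88/2^13 = 0.596 mV.
Input sits at 5768.142 steps above V_low.
So the output code is 5768.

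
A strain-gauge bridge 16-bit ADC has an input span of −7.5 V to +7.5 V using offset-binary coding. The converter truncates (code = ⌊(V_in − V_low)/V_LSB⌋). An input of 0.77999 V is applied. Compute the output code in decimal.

code 36175

LSB = 15 V / 65536 = 228.88 µV.
(0.77999 − (−7.5)) / 0.000228882 = 36175.828 LSBs.
So the output code is 36175.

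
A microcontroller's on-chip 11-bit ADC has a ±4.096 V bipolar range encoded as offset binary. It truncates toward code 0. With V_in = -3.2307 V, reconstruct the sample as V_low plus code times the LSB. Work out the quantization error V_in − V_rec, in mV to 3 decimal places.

1.300 mV

One LSB is 8.192 V / 2048 = 4.000 mV.
(-3.2307 − (−4.096))/0.004 = 216.3250; ⌊·⌋ gives code 216.
Reconstructed: -3.232 V.
Error = -3.2307 − (−3.232) = 0.0013 V = 1.300 mV.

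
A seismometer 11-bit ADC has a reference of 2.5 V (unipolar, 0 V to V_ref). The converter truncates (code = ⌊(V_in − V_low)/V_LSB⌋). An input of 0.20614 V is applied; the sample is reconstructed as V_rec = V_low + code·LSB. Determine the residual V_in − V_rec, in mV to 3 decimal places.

1.062 mV

One LSB is 2.5 V / 2048 = 1.221 mV.
Scaled input = 168.8699 LSBs, so code = 168.
Code 168 maps back to 0 + 168×0.0012207 V = 0.20507812 V.
Error = 0.20614 − 0.20507812 = 0.00106188 V = 1.062 mV.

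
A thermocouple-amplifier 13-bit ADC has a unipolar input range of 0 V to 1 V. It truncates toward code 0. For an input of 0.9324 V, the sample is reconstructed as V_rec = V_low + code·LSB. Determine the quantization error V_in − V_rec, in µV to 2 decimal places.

26.95 µV

Step size: 1 V ÷ 2^13 = 122.07 µV.
(V_in − V_low)/LSB = (0.9324 − 0)/0.00012207 = 7638.2208 → code 7638 (floor).
Reconstructed: 0.93237305 V.
V_in − V_rec = 2.69531e-05 V = 26.95 µV.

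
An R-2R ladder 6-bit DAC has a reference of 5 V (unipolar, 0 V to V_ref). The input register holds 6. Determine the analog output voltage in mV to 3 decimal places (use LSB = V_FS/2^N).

LSB = 5 V / 2^6 = 78.125 mV.
V_out = 0 + 6 × 0.078125 V = 0.46875 V.
= 468.750 mV.

468.750 mV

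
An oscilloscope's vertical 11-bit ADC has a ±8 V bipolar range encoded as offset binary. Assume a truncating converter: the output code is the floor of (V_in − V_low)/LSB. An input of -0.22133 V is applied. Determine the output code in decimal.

code 995

LSB = 16 V / 2048 = 7.812 mV.
(-0.22133 − (−8)) / 0.0078125 = 995.670 LSBs.
⌊·⌋(995.670) = 995.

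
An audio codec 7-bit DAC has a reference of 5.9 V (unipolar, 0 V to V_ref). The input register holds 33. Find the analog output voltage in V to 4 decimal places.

LSB = 5.9 V / 2^7 = 46.094 mV.
V_out = 0 + 33 × 0.0460938 V = 1.52109 V.

1.5211 V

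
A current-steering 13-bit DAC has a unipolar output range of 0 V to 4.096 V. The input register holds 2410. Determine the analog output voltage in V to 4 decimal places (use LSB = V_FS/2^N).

LSB = 4.096 V / 2^13 = 0.500 mV.
V_out = 0 + 2410 × 0.0005 V = 1.205 V.

1.2050 V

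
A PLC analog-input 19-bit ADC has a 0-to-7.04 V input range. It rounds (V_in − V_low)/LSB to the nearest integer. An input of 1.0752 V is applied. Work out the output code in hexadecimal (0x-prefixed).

code 0x138C9 (decimal 80073)

With 524288 levels over 7.04 V, one step is 13.43 µV.
(V_in − V_low)/LSB = (1.0752 − 0) / 1.34277e-05 = 80073.076.
round(80073.076) = 80073.
In hexadecimal (0x-prefixed): 0x138C9.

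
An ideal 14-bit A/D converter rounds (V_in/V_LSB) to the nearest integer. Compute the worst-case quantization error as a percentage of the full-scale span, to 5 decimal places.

Rounding → worst-case error = ½ LSB = V_FS/2^15, so 100/32768 = 0.00305176 % of full scale.

0.00305 %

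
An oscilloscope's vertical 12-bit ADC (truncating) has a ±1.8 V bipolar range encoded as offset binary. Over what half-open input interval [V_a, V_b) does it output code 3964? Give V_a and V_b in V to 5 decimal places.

[1.68398 V, 1.68486 V)

LSB = 3.6/2^12 = 0.879 mV.
V_a = V_low + 3964·LSB = 1.68398 V; V_b = V_low + 3965·LSB = 1.68486 V.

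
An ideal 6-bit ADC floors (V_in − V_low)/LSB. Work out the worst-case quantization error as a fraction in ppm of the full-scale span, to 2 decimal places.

15625.00 ppm

Truncating → worst-case error = 1 LSB = V_FS/2^6, so 1e+06/64 = 15625 ppm of full scale.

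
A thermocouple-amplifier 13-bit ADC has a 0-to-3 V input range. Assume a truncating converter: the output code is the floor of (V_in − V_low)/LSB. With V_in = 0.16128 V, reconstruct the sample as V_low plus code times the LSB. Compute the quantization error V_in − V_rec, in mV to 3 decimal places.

0.147 mV

One LSB is 3 V / 8192 = 366.21 µV.
(0.16128 − 0)/0.000366211 = 440.4019; ⌊·⌋ gives code 440.
Code 440 maps back to 0 + 440×0.000366211 V = 0.16113281 V.
Difference: 0.000147187 V → 0.147 mV.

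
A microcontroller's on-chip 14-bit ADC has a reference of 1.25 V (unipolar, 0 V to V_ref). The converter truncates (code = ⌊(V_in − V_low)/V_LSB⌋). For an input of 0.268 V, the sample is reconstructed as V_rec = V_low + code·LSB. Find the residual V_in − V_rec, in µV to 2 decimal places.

55.66 µV

LSB = 1.25/2^14 = 76.29 µV.
(V_in − V_low)/LSB = (0.268 − 0)/7.62939e-05 = 3512.7296 → code 3512 (floor).
Code 3512 maps back to 0 + 3512×7.62939e-05 V = 0.26794434 V.
Error = 0.268 − 0.26794434 = 5.56641e-05 V = 55.66 µV.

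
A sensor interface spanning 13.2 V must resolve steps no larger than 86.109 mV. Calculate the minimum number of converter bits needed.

8 bits

Number of steps required ≥ 13.2 V / 86.109 mV = 153.29.
Need 2^N ≥ 153.29; 2^7 = 128, 2^8 = 256.
Minimum N = 8.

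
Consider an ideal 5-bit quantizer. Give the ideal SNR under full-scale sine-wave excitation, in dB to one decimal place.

31.9 dB

SNR ≈ 6.02·N + 1.76 dB = 6.02·5 + 1.76 = 31.86 dB.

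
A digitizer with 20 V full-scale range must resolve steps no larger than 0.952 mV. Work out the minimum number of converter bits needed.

15 bits

Number of steps required ≥ 20 V / 0.952 mV = 21008.40.
Need 2^N ≥ 21008.40; 2^14 = 16384, 2^15 = 32768.
Minimum N = 15.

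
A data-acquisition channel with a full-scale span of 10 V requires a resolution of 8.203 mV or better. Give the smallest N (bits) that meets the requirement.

11 bits

Number of steps required ≥ 10 V / 8.203 mV = 1219.07.
Need 2^N ≥ 1219.07; 2^10 = 1024, 2^11 = 2048.
Minimum N = 11.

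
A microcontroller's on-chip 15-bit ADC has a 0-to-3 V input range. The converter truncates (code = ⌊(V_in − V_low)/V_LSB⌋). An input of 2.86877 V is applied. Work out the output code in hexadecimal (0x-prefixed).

LSB = 3 V / 32768 = 91.55 µV.
Input sits at 31334.618 steps above V_low.
Floor → code 31334.
In hexadecimal (0x-prefixed): 0x7A66.

code 0x7A66 (decimal 31334)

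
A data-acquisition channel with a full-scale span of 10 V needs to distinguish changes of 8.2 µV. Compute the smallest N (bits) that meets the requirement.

21 bits

Number of steps required ≥ 10 V / 8.2 µV = 1219512.20.
Need 2^N ≥ 1219512.20; 2^20 = 1048576, 2^21 = 2097152.
Minimum N = 21.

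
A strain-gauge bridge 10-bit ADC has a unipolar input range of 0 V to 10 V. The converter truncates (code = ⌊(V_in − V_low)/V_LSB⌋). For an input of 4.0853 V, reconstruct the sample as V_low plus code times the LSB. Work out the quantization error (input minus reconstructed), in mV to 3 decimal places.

Step size: 10 V ÷ 2^10 = 9.766 mV.
Scaled input = 418.3347 LSBs, so code = 418.
Reconstructed: 4.0820312 V.
Difference: 0.00326875 V → 3.269 mV.

3.269 mV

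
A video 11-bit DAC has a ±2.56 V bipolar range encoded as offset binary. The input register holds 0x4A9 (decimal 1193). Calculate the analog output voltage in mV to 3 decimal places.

422.500 mV

LSB = 5.12 V / 2^11 = 2.500 mV.
Code 0x4A9 = 1193 decimal.
V_out = (−2.56) + 1193 × 0.0025 V = 0.4225 V.
= 422.500 mV.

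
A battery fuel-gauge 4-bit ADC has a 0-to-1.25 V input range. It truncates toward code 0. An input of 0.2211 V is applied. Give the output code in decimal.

code 2

With 16 levels over 1.25 V, one step is 78.125 mV.
Input sits at 2.830 steps above V_low.
⌊·⌋(2.830) = 2.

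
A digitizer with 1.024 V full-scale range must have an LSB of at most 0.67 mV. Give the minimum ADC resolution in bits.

Number of steps required ≥ 1.024 V / 0.67 mV = 1528.36.
Need 2^N ≥ 1528.36; 2^10 = 1024, 2^11 = 2048.
Minimum N = 11.

11 bits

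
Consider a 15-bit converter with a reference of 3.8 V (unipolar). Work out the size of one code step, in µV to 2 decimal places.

Full-scale span = 3.8 V.
LSB = 3.8 / 2^15 = 3.8 / 32768 = 0.000115967 V = 115.97 µV.

115.97 µV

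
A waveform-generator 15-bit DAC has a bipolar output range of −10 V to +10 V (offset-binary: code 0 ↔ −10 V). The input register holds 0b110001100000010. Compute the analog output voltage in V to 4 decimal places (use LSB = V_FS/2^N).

5.4700 V

LSB = 20 V / 2^15 = 0.610 mV.
Code 0b110001100000010 = 25346 decimal.
V_out = (−10) + 25346 × 0.000610352 V = 5.46997 V.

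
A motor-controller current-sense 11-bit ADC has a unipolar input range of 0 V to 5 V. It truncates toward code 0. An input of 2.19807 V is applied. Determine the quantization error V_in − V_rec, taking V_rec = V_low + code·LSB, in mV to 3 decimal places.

Step size: 5 V ÷ 2^11 = 2.441 mV.
Scaled input = 900.3295 LSBs, so code = 900.
V_rec = 0 + 900·0.00244141 = 2.1972656 V.
Error = 2.19807 − 2.1972656 = 0.000804375 V = 0.804 mV.

0.804 mV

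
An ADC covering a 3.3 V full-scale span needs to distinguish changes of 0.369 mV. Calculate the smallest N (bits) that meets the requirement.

14 bits

Number of steps required ≥ 3.3 V / 0.369 mV = 8943.09.
Need 2^N ≥ 8943.09; 2^13 = 8192, 2^14 = 16384.
Minimum N = 14.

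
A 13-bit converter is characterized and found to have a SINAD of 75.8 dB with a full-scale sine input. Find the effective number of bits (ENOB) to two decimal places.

12.30 bits

ENOB = (SINAD − 1.76) / 6.02 = (75.8 − 1.76)/6.02 = 12.299.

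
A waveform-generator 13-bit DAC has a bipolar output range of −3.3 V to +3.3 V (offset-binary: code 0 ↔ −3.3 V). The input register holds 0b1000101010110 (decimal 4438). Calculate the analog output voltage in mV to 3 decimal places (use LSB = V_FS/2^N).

LSB = 6.6 V / 2^13 = 0.806 mV.
Code 0b1000101010110 = 4438 decimal.
V_out = (−3.3) + 4438 × 0.000805664 V = 0.275537 V.
= 275.537 mV.

275.537 mV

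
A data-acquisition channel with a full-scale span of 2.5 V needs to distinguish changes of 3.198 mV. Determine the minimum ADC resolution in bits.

10 bits

Number of steps required ≥ 2.5 V / 3.198 mV = 781.74.
Need 2^N ≥ 781.74; 2^9 = 512, 2^10 = 1024.
Minimum N = 10.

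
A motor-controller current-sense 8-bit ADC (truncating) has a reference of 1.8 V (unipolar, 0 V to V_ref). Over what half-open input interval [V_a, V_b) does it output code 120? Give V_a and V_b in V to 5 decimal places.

LSB = 1.8/2^8 = 7.031 mV.
V_a = V_low + 120·LSB = 0.84375 V; V_b = V_low + 121·LSB = 0.850781 V.

[0.84375 V, 0.85078 V)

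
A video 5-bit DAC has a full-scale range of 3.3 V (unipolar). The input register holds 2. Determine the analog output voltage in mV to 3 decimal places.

LSB = 3.3 V / 2^5 = 103.125 mV.
V_out = 0 + 2 × 0.103125 V = 0.20625 V.
= 206.250 mV.

206.250 mV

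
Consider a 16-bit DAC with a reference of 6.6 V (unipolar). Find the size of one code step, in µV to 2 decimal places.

Full-scale span = 6.6 V.
LSB = 6.6 / 2^16 = 6.6 / 65536 = 0.000100708 V = 100.71 µV.

100.71 µV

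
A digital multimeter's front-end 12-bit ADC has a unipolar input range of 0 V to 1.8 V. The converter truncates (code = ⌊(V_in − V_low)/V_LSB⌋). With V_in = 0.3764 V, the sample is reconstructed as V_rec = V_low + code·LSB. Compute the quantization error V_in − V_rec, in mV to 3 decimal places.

0.228 mV

One LSB is 1.8 V / 4096 = 439.45 µV.
(0.3764 − 0)/0.000439453 = 856.5191; ⌊·⌋ gives code 856.
Reconstructed: 0.37617187 V.
Error = 0.3764 − 0.37617187 = 0.000228125 V = 0.228 mV.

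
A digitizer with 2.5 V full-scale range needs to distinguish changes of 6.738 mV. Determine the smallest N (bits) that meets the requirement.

9 bits

Number of steps required ≥ 2.5 V / 6.738 mV = 371.03.
Need 2^N ≥ 371.03; 2^8 = 256, 2^9 = 512.
Minimum N = 9.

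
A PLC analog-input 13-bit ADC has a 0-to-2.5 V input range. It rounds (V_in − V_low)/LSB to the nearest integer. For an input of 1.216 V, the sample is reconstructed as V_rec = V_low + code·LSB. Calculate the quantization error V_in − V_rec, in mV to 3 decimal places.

-0.125 mV

Step size: 2.5 V ÷ 2^13 = 305.18 µV.
(V_in − V_low)/LSB = (1.216 − 0)/0.000305176 = 3984.5888 → code 3985 (round).
Code 3985 maps back to 0 + 3985×0.000305176 V = 1.2161255 V.
Error = 1.216 − 1.2161255 = -0.000125488 V = -0.125 mV.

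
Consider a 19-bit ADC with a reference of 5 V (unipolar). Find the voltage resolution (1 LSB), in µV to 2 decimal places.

9.54 µV

Full-scale span = 5 V.
LSB = 5 / 2^19 = 5 / 524288 = 9.53674e-06 V = 9.54 µV.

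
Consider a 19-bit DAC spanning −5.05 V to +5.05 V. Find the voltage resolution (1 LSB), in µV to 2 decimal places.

19.26 µV

Full-scale span = 10.1 V.
LSB = 10.1 / 2^19 = 10.1 / 524288 = 1.92642e-05 V = 19.26 µV.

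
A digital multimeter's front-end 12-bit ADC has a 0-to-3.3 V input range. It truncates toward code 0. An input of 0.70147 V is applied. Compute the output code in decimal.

code 870

With 4096 levels over 3.3 V, one step is 0.806 mV.
Input sits at 870.673 steps above V_low.
Floor → code 870.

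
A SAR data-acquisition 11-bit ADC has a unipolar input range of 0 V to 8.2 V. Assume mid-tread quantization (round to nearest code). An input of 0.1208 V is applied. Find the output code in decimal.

code 30

Full-scale span = 8.2 V; LSB = 8.2/2^11 = 4.004 mV.
(V_in − V_low)/LSB = (0.1208 − 0) / 0.00400391 = 30.171.
Round → code 30.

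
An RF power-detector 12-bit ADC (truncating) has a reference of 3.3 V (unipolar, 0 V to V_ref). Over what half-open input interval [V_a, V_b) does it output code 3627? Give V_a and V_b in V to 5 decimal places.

LSB = 3.3/2^12 = 0.806 mV.
V_a = V_low + 3627·LSB = 2.92214 V; V_b = V_low + 3628·LSB = 2.92295 V.

[2.92214 V, 2.92295 V)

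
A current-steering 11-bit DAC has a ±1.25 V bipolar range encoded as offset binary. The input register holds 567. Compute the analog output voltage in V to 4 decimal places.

-0.5579 V

LSB = 2.5 V / 2^11 = 1.221 mV.
V_out = (−1.25) + 567 × 0.0012207 V = -0.557861 V.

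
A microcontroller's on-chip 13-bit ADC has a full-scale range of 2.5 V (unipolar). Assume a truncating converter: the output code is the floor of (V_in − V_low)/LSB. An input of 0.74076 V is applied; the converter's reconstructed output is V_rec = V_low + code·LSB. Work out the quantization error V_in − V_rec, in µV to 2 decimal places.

Step size: 2.5 V ÷ 2^13 = 305.18 µV.
Scaled input = 2427.3224 LSBs, so code = 2427.
Code 2427 maps back to 0 + 2427×0.000305176 V = 0.74066162 V.
Difference: 9.83789e-05 V → 98.38 µV.

98.38 µV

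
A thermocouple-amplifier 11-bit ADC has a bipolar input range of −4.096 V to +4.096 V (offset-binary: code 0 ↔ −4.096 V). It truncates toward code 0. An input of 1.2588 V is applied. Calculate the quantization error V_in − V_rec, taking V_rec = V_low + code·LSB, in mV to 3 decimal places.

2.800 mV

LSB = 8.192/2^11 = 4.000 mV.
(V_in − V_low)/LSB = (1.2588 − (−4.096))/0.004 = 1338.7000 → code 1338 (floor).
Code 1338 maps back to (−4.096) + 1338×0.004 V = 1.256 V.
Error = 1.2588 − 1.256 = 0.0028 V = 2.800 mV.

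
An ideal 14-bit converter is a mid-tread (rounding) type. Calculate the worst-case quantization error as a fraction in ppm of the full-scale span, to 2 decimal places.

Rounding → worst-case error = ½ LSB = V_FS/2^15, so 1e+06/32768 = 30.5176 ppm of full scale.

30.52 ppm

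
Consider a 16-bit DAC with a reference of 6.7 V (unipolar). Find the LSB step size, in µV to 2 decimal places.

Full-scale span = 6.7 V.
LSB = 6.7 / 2^16 = 6.7 / 65536 = 0.000102234 V = 102.23 µV.

102.23 µV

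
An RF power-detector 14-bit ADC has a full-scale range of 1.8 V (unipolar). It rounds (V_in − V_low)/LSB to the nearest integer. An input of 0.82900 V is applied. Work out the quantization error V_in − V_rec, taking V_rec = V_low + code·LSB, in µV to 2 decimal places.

Step size: 1.8 V ÷ 2^14 = 109.86 µV.
Scaled input = 7545.7422 LSBs, so code = 7546.
Reconstructed: 0.82902832 V.
Error = 0.82900 − 0.82902832 = -2.83203e-05 V = -28.32 µV.

-28.32 µV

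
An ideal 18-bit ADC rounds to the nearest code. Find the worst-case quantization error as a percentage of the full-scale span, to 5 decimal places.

Rounding → worst-case error = ½ LSB = V_FS/2^19, so 100/524288 = 0.000190735 % of full scale.

0.00019 %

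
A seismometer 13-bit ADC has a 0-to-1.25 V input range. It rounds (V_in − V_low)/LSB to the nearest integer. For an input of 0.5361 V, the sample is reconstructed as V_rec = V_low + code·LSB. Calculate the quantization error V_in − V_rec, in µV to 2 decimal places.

One LSB is 1.25 V / 8192 = 152.59 µV.
(V_in − V_low)/LSB = (0.5361 − 0)/0.000152588 = 3513.3850 → code 3513 (round).
Reconstructed: 0.53604126 V.
Error = 0.5361 − 0.53604126 = 5.87402e-05 V = 58.74 µV.

58.74 µV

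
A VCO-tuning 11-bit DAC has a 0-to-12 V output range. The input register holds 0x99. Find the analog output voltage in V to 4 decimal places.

0.8965 V

LSB = 12 V / 2^11 = 5.859 mV.
Code 0x99 = 153 decimal.
V_out = 0 + 153 × 0.00585938 V = 0.896484 V.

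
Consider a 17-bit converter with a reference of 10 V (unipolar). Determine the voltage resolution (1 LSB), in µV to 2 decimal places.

76.29 µV

Full-scale span = 10 V.
LSB = 10 / 2^17 = 10 / 131072 = 7.62939e-05 V = 76.29 µV.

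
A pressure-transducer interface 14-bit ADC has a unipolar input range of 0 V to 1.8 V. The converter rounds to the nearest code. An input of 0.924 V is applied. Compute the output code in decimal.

LSB = 1.8 V / 16384 = 109.86 µV.
Input sits at 8410.453 steps above V_low.
round(8410.453) = 8410.

code 8410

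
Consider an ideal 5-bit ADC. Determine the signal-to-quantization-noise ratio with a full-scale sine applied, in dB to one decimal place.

31.9 dB

SNR ≈ 6.02·N + 1.76 dB = 6.02·5 + 1.76 = 31.86 dB.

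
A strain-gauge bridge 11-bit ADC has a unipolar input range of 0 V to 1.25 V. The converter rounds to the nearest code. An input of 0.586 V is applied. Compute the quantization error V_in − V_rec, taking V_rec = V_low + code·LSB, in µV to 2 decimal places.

62.50 µV

One LSB is 1.25 V / 2048 = 0.610 mV.
(V_in − V_low)/LSB = (0.586 − 0)/0.000610352 = 960.1024 → code 960 (round).
Reconstructed: 0.5859375 V.
Difference: 6.25e-05 V → 62.50 µV.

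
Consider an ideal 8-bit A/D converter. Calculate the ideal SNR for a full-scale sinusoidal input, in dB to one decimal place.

49.9 dB

SNR ≈ 6.02·N + 1.76 dB = 6.02·8 + 1.76 = 49.92 dB.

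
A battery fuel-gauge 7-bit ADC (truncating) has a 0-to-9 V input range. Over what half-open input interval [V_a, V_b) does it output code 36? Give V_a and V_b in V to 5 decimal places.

LSB = 9/2^7 = 70.312 mV.
V_a = V_low + 36·LSB = 2.53125 V; V_b = V_low + 37·LSB = 2.60156 V.

[2.53125 V, 2.60156 V)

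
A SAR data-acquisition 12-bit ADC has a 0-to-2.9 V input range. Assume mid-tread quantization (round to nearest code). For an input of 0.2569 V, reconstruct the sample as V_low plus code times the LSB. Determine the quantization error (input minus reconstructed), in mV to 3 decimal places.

-0.107 mV

LSB = 2.9/2^12 = 0.708 mV.
(V_in − V_low)/LSB = (0.2569 − 0)/0.000708008 = 362.8491 → code 363 (round).
V_rec = 0 + 363·0.000708008 = 0.25700684 V.
Difference: -0.000106836 V → -0.107 mV.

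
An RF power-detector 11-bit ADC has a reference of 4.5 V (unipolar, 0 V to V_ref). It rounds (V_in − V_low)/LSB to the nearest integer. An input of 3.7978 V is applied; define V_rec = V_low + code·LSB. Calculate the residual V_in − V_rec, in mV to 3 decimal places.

Step size: 4.5 V ÷ 2^11 = 2.197 mV.
Scaled input = 1728.4210 LSBs, so code = 1728.
V_rec = 0 + 1728·0.00219727 = 3.796875 V.
Error = 3.7978 − 3.796875 = 0.000925 V = 0.925 mV.

0.925 mV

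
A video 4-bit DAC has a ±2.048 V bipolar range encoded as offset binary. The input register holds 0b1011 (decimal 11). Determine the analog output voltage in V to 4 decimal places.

0.7680 V

LSB = 4.096 V / 2^4 = 256.000 mV.
Code 0b1011 = 11 decimal.
V_out = (−2.048) + 11 × 0.256 V = 0.768 V.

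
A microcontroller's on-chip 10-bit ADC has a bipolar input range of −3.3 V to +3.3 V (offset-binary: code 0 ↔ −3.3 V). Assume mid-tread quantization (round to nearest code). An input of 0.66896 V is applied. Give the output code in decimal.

Full-scale span = 6.6 V; LSB = 6.6/2^10 = 6.445 mV.
(V_in − V_low)/LSB = (0.66896 − (−3.3)) / 0.00644531 = 615.790.
Round → code 616.

code 616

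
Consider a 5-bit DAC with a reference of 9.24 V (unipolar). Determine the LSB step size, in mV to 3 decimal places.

288.750 mV

Full-scale span = 9.24 V.
LSB = 9.24 / 2^5 = 9.24 / 32 = 0.28875 V = 288.750 mV.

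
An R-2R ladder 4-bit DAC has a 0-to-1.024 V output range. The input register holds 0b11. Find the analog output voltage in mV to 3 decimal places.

192.000 mV

LSB = 1.024 V / 2^4 = 64.000 mV.
Code 0b11 = 3 decimal.
V_out = 0 + 3 × 0.064 V = 0.192 V.
= 192.000 mV.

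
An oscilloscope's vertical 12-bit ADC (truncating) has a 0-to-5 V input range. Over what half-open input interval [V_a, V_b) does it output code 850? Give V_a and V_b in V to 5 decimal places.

[1.03760 V, 1.03882 V)

LSB = 5/2^12 = 1.221 mV.
V_a = V_low + 850·LSB = 1.0376 V; V_b = V_low + 851·LSB = 1.03882 V.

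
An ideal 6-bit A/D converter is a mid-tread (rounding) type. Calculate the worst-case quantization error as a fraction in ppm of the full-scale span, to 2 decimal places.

Rounding → worst-case error = ½ LSB = V_FS/2^7, so 1e+06/128 = 7812.5 ppm of full scale.

7812.50 ppm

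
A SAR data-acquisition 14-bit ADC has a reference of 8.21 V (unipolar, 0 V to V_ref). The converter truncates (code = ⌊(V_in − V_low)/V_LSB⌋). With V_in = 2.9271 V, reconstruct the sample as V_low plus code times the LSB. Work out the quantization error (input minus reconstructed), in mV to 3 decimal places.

0.183 mV

One LSB is 8.21 V / 16384 = 0.501 mV.
(V_in − V_low)/LSB = (2.9271 − 0)/0.000501099 = 5841.3650 → code 5841 (floor).
V_rec = 0 + 5841·0.000501099 = 2.9269171 V.
Error = 2.9271 − 2.9269171 = 0.000182886 V = 0.183 mV.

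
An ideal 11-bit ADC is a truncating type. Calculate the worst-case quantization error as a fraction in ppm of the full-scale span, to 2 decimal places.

488.28 ppm

Truncating → worst-case error = 1 LSB = V_FS/2^11, so 1e+06/2048 = 488.281 ppm of full scale.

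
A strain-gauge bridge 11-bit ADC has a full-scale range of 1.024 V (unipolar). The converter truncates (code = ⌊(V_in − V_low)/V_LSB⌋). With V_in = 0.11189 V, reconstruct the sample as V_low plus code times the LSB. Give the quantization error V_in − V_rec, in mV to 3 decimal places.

0.390 mV

LSB = 1.024/2^11 = 0.500 mV.
Scaled input = 223.7800 LSBs, so code = 223.
V_rec = 0 + 223·0.0005 = 0.1115 V.
V_in − V_rec = 0.00039 V = 0.390 mV.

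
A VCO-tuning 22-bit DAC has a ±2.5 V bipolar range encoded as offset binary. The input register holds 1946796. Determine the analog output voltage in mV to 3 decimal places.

LSB = 5 V / 2^22 = 1.19 µV.
V_out = (−2.5) + 1946796 × 1.19209e-06 V = -0.179238 V.
= -179.238 mV.

-179.238 mV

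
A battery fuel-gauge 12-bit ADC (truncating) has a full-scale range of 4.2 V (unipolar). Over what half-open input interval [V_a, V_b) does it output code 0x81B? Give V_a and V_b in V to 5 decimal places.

[2.12769 V, 2.12871 V)

LSB = 4.2/2^12 = 1.025 mV.
Code 0x81B = 2075 decimal.
V_a = V_low + 2075·LSB = 2.12769 V; V_b = V_low + 2076·LSB = 2.12871 V.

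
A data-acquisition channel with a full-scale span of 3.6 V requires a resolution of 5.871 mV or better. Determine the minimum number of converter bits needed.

10 bits

Number of steps required ≥ 3.6 V / 5.871 mV = 613.18.
Need 2^N ≥ 613.18; 2^9 = 512, 2^10 = 1024.
Minimum N = 10.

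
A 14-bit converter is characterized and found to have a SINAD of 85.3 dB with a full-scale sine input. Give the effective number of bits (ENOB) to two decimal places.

ENOB = (SINAD − 1.76) / 6.02 = (85.3 − 1.76)/6.02 = 13.877.

13.88 bits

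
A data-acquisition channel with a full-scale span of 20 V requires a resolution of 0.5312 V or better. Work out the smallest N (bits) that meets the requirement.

6 bits

Number of steps required ≥ 20 V / 0.5312 V = 37.65.
Need 2^N ≥ 37.65; 2^5 = 32, 2^6 = 64.
Minimum N = 6.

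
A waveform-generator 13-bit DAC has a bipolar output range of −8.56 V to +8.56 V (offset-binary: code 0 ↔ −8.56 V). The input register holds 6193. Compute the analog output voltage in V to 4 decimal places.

4.3824 V

LSB = 17.12 V / 2^13 = 2.090 mV.
V_out = (−8.56) + 6193 × 0.00208984 V = 4.3824 V.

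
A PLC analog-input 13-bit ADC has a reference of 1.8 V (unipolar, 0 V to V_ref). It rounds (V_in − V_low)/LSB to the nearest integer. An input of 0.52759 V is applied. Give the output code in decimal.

Full-scale span = 1.8 V; LSB = 1.8/2^13 = 219.73 µV.
(0.52759 − 0) / 0.000219727 = 2401.121 LSBs.
round(2401.121) = 2401.

code 2401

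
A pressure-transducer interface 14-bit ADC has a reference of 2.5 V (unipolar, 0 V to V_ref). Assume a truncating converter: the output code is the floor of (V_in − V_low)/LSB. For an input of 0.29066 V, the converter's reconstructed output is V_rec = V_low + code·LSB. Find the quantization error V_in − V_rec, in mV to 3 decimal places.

One LSB is 2.5 V / 16384 = 152.59 µV.
(V_in − V_low)/LSB = (0.29066 − 0)/0.000152588 = 1904.8694 → code 1904 (floor).
V_rec = 0 + 1904·0.000152588 = 0.29052734 V.
Error = 0.29066 − 0.29052734 = 0.000132656 V = 0.133 mV.

0.133 mV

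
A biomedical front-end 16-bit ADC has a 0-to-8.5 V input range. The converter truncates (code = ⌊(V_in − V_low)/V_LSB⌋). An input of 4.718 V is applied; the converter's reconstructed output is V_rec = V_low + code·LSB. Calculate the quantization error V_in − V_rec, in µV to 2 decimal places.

43.46 µV

One LSB is 8.5 V / 65536 = 129.70 µV.
(4.718 − 0)/0.0001297 = 36376.3351; ⌊·⌋ gives code 36376.
Code 36376 maps back to 0 + 36376×0.0001297 V = 4.7179565 V.
Error = 4.718 − 4.7179565 = 4.3457e-05 V = 43.46 µV.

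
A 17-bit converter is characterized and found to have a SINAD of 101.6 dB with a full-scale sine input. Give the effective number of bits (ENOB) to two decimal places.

16.58 bits

ENOB = (SINAD − 1.76) / 6.02 = (101.6 − 1.76)/6.02 = 16.585.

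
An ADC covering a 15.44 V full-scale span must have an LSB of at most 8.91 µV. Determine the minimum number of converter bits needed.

Number of steps required ≥ 15.44 V / 8.91 µV = 1732884.40.
Need 2^N ≥ 1732884.40; 2^20 = 1048576, 2^21 = 2097152.
Minimum N = 21.

21 bits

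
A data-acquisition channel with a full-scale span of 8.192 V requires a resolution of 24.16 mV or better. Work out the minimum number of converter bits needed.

9 bits

Number of steps required ≥ 8.192 V / 24.16 mV = 339.07.
Need 2^N ≥ 339.07; 2^8 = 256, 2^9 = 512.
Minimum N = 9.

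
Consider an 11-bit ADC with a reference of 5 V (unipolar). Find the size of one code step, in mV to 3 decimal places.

2.441 mV

Full-scale span = 5 V.
LSB = 5 / 2^11 = 5 / 2048 = 0.00244141 V = 2.441 mV.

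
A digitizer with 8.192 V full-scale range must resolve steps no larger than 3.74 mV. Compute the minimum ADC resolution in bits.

12 bits

Number of steps required ≥ 8.192 V / 3.74 mV = 2190.37.
Need 2^N ≥ 2190.37; 2^11 = 2048, 2^12 = 4096.
Minimum N = 12.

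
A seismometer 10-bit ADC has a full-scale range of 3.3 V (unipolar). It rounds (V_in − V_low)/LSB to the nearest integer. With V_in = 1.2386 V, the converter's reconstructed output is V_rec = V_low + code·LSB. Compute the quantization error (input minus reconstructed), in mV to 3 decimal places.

One LSB is 3.3 V / 1024 = 3.223 mV.
Scaled input = 384.3413 LSBs, so code = 384.
V_rec = 0 + 384·0.00322266 = 1.2375 V.
Error = 1.2386 − 1.2375 = 0.0011 V = 1.100 mV.

1.100 mV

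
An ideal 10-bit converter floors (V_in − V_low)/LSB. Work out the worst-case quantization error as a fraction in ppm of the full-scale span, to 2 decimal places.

976.56 ppm

Truncating → worst-case error = 1 LSB = V_FS/2^10, so 1e+06/1024 = 976.562 ppm of full scale.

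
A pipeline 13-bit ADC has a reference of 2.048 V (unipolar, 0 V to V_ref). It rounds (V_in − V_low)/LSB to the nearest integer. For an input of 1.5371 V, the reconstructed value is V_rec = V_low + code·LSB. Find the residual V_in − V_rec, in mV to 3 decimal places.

LSB = 2.048/2^13 = 250.00 µV.
(V_in − V_low)/LSB = (1.5371 − 0)/0.00025 = 6148.4000 → code 6148 (round).
Code 6148 maps back to 0 + 6148×0.00025 V = 1.537 V.
V_in − V_rec = 0.0001 V = 0.100 mV.

0.100 mV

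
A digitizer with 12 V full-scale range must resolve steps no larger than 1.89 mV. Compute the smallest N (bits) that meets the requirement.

Number of steps required ≥ 12 V / 1.89 mV = 6349.21.
Need 2^N ≥ 6349.21; 2^12 = 4096, 2^13 = 8192.
Minimum N = 13.

13 bits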